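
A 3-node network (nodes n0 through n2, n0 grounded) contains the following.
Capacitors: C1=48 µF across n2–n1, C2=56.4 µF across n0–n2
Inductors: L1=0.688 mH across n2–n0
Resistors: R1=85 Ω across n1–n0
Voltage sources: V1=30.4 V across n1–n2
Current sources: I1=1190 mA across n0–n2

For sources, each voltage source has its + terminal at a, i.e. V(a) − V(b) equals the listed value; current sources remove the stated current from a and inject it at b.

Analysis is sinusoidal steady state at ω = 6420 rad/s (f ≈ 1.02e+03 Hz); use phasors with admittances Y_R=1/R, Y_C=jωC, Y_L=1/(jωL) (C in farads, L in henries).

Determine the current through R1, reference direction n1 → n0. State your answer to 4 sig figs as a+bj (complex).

Apply KCL at each of the 2 non-ground nodes and solve the resulting linear system.
Node n1: branches {C1, R1, V1} → V_1 = 30.93-6.089j
Node n2: branches {C1, L1, C2, V1, I1} → V_2 = 0.5279-6.089j
Source currents: i(V1)=-0.3639-9.296j

0.3639-0.07163j A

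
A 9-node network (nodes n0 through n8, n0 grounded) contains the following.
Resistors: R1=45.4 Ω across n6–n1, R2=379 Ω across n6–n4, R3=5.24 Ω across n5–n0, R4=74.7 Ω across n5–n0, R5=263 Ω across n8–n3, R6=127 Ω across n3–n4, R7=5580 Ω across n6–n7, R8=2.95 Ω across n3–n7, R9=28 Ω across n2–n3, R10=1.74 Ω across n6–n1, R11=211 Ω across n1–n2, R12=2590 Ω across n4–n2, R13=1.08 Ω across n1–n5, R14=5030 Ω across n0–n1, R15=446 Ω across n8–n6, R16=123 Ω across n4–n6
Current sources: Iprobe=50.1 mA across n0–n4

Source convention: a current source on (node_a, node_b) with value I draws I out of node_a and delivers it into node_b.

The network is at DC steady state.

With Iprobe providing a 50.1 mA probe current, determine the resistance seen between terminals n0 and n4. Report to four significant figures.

Element admittances at DC:
  Y(R1) = 0.02203 S between n6,n1
  Y(R2) = 0.002639 S between n6,n4
  Y(R3) = 0.1908 S between n5,n0
  Y(R4) = 0.01339 S between n5,n0
  Y(R5) = 0.003802 S between n8,n3
  Y(R6) = 0.007874 S between n3,n4
  Y(R7) = 0.0001792 S between n6,n7
  Y(R8) = 0.3390 S between n3,n7
  Y(R9) = 0.03571 S between n2,n3
  Y(R10) = 0.5747 S between n6,n1
  Y(R11) = 0.004739 S between n1,n2
  Y(R12) = 0.0003861 S between n4,n2
  Y(R13) = 0.9259 S between n1,n5
  Y(R14) = 0.0001988 S between n0,n1
  Y(R15) = 0.002242 S between n8,n6
  Y(R16) = 0.008130 S between n4,n6
  Iprobe: injects 0.0501 A into n4 (from n0)
Assemble and solve the 8×8 MNA system:
  V(n1)=0.2991  V(n2)=2.187  V(n3)=2.419  V(n4)=3.887  V(n5)=0.2450  V(n6)=0.3680  V(n7)=2.418  V(n8)=1.658

R_eq = 77.58 Ω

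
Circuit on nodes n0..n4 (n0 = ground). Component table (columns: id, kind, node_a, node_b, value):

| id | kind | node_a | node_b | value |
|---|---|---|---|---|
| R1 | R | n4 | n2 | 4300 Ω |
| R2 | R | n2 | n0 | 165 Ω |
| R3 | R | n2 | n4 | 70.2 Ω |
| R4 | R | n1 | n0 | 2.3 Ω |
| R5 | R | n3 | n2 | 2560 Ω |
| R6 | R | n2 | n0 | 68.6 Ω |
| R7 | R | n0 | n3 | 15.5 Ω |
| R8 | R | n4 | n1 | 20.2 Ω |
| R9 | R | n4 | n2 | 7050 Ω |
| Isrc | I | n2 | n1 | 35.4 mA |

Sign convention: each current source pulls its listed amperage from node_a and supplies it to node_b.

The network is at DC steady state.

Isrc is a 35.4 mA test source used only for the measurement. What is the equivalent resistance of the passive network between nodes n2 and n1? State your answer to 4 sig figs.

R_eq = 31.91 Ω

MNA unknowns: 4 node voltages V₁..V_4
R1: Y=0.0002326 on G[4,2]
R2: Y=0.006061 on G[2,0]
R3: Y=0.01425 on G[2,4]
R4: Y=0.4348 on G[1,0]
R5: Y=0.0003906 on G[3,2]
R6: Y=0.01458 on G[2,0]
R7: Y=0.06452 on G[0,3]
R8: Y=0.04950 on G[4,1]
R9: Y=0.0001418 on G[4,2]
Isrc: z[2]−=0.0354, z[1]+=0.0354
solve → V1=0.05210, V2=-1.077, V3=-0.006484, V4=-0.2054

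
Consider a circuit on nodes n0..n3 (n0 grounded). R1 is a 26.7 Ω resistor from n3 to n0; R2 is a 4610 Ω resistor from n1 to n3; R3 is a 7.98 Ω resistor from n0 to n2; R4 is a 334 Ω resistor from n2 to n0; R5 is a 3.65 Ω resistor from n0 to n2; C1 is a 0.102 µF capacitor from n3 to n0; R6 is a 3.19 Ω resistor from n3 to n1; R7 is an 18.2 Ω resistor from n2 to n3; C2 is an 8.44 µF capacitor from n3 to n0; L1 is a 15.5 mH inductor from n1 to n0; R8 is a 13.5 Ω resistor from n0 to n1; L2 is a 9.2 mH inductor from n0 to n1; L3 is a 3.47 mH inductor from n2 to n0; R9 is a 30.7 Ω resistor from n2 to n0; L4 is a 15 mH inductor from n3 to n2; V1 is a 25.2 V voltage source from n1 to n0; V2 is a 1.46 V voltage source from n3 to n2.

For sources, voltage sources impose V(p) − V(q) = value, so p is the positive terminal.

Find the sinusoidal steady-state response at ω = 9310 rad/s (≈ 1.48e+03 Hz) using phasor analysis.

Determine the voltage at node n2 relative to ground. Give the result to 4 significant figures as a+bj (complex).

9.360-0.7261j V

Element admittances at ω=9310 rad/s:
  Y(R1) = 0.03745+0.000j S between n3,n0
  Y(R2) = 0.0002169+0.000j S between n1,n3
  Y(R3) = 0.1253+0.000j S between n0,n2
  Y(R4) = 0.002994+0.000j S between n2,n0
  Y(R5) = 0.2740+0.000j S between n0,n2
  Y(C1) = 0.000+0.0009496j S between n3,n0
  Y(R6) = 0.3135+0.000j S between n3,n1
  Y(R7) = 0.05495+0.000j S between n2,n3
  Y(C2) = 0.000+0.07858j S between n3,n0
  Y(L1) = 0.000-0.006930j S between n1,n0
  Y(R8) = 0.07407+0.000j S between n0,n1
  Y(L2) = 0.000-0.01168j S between n0,n1
  Y(L3) = 0.000-0.03095j S between n2,n0
  Y(R9) = 0.03257+0.000j S between n2,n0
  Y(L4) = 0.000-0.007161j S between n3,n2
  V1: constraint V(n1)−V(n0) = 25.2
  V2: constraint V(n3)−V(n2) = 1.46
Assemble and solve the 5×5 MNA system:
  V(n1)=25.20+0.000j  V(n2)=9.360-0.7261j  V(n3)=10.82-0.7261j
  i(V1)=-6.378+0.2411j  i(V2)=3.968-0.5951j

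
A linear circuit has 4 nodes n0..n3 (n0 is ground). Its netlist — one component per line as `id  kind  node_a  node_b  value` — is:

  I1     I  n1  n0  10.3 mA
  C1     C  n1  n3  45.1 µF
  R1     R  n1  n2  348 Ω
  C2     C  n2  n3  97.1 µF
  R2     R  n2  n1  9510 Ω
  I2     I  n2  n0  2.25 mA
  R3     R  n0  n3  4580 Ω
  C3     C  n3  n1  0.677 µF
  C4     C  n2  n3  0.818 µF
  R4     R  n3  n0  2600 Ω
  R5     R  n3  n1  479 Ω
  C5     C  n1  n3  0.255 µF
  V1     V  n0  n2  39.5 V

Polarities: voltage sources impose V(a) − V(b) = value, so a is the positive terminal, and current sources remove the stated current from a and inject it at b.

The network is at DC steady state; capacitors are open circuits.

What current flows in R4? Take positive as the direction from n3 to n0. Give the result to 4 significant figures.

Apply KCL at each of the 3 non-ground nodes and solve the resulting linear system.
Node n1: branches {I1, C1, R1, R2, C3, R5, C5} → V_1 = -37.13
Node n2: branches {R1, C2, R2, I2, C4, V1} → V_2 = -39.50
Node n3: branches {C1, C2, R3, C3, C4, R4, R5, C5} → V_3 = -28.81
Source currents: i(V1)=-0.004819

-0.01108 A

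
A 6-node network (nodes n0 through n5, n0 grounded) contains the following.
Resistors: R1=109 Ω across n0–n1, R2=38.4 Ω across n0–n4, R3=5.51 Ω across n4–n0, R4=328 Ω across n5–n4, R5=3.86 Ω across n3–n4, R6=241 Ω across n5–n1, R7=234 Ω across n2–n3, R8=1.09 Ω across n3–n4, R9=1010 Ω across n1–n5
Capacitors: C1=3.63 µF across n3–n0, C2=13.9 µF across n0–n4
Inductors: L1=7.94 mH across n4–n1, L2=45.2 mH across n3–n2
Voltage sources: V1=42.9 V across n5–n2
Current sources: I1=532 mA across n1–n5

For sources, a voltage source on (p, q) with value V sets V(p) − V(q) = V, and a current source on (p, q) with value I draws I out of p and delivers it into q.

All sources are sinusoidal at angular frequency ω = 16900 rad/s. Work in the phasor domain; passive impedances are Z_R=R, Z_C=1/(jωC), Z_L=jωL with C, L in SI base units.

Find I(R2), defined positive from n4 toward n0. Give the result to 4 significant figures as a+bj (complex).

0.009794-0.004316j A

Apply KCL at each of the 5 non-ground nodes and solve the resulting linear system.
Node n1: branches {R1, L1, R6, R9, I1} → V_1 = -14.12-8.519j
Node n2: branches {L2, R7, V1} → V_2 = 9.167-2.703j
Node n3: branches {C1, L2, R5, R7, R8} → V_3 = 0.3945-0.2051j
Node n4: branches {R2, L1, R3, R4, R5, C2, R8} → V_4 = 0.3761-0.1657j
Node n5: branches {R4, R6, R9, V1, I1} → V_5 = 52.07-2.703j
Source currents: i(V1)=0.03422-0.02216j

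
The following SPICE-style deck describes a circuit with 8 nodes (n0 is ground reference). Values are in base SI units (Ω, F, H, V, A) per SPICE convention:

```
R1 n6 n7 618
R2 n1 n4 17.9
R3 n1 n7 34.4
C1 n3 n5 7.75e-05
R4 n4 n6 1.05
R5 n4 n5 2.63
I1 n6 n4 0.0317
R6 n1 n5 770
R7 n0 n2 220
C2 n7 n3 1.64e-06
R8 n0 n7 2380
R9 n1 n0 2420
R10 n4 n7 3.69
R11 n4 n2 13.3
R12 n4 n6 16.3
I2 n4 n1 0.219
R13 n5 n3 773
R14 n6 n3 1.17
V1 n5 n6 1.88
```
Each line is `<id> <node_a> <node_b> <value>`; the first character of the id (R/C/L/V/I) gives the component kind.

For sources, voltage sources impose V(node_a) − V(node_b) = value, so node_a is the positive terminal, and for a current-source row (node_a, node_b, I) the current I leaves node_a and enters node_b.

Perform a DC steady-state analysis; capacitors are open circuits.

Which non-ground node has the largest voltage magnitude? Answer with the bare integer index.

Element admittances at DC:
  Y(R1) = 0.001618 S between n6,n7
  Y(R2) = 0.05587 S between n1,n4
  Y(R3) = 0.02907 S between n1,n7
  Y(C1) = 0.000 S between n3,n5
  Y(R4) = 0.9524 S between n4,n6
  Y(R5) = 0.3802 S between n4,n5
  I1: injects 0.0317 A into n4 (from n6)
  Y(R6) = 0.001299 S between n1,n5
  Y(R7) = 0.004545 S between n0,n2
  Y(C2) = 0.000 S between n7,n3
  Y(R8) = 0.0004202 S between n0,n7
  Y(R9) = 0.0004132 S between n1,n0
  Y(R10) = 0.2710 S between n4,n7
  Y(R11) = 0.07519 S between n4,n2
  Y(R12) = 0.06135 S between n4,n6
  I2: injects 0.219 A into n1 (from n4)
  Y(R13) = 0.001294 S between n5,n3
  Y(R14) = 0.8547 S between n6,n3
  V1: constraint V(n5)−V(n6) = 1.88
Assemble and solve the 8×8 MNA system:
  V(n1)=2.400  V(n2)=-0.2198  V(n3)=-0.7637  V(n4)=-0.2331  V(n5)=1.113  V(n6)=-0.7665  V(n7)=0.01772
  i(V1)=-0.5128

1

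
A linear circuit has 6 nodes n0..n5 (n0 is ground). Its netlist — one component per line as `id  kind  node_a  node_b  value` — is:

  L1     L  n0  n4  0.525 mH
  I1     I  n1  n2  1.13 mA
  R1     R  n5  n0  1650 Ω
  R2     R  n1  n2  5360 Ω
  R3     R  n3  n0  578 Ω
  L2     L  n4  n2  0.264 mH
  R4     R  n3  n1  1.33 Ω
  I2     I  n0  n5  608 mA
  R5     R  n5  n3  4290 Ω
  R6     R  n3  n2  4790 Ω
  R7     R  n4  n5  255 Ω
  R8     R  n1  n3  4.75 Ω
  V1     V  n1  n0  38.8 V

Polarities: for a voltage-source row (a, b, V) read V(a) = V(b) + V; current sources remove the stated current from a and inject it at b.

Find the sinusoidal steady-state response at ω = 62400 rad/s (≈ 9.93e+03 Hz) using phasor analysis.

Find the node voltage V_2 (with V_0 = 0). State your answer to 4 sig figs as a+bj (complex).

0.7279+17.43j V

Apply KCL at each of the 5 non-ground nodes and solve the resulting linear system.
Node n1: branches {I1, R2, R4, R8, V1} → V_1 = 38.80+0.000j
Node n2: branches {I1, R2, L2, R6} → V_2 = 0.7279+17.43j
Node n3: branches {R3, R4, R5, R6, R8} → V_3 = 38.74+0.007190j
Node n4: branches {L1, L2, R7} → V_4 = 0.6144+17.17j
Node n5: branches {R1, I2, R5, R7} → V_5 = 130.1+14.14j
Source currents: i(V1)=-0.06190+0.01017j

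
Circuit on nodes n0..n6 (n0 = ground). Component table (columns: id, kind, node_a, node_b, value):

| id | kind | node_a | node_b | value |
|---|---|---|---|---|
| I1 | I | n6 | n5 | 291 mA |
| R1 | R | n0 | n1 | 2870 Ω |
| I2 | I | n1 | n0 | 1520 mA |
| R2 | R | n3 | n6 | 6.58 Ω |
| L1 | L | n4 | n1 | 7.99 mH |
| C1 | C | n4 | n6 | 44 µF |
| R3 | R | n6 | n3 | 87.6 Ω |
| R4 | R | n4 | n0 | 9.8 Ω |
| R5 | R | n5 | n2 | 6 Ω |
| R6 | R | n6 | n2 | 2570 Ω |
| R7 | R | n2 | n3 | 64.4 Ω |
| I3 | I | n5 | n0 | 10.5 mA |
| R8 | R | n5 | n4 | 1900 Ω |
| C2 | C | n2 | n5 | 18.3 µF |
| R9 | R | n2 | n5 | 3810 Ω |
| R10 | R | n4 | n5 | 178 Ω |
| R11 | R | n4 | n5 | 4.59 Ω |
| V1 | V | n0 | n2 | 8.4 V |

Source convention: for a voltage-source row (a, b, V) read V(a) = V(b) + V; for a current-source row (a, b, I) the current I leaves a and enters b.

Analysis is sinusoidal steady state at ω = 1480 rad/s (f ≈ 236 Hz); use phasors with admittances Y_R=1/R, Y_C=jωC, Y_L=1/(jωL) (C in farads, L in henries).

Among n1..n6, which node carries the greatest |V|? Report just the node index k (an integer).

Element admittances at ω=1480 rad/s:
  I1: injects 0.291 A into n5 (from n6)
  Y(R1) = 0.0003484+0.000j S between n0,n1
  I2: injects 1.52 A into n0 (from n1)
  Y(R2) = 0.1520+0.000j S between n3,n6
  Y(L1) = 0.000-0.08457j S between n4,n1
  Y(C1) = 0.000+0.06512j S between n4,n6
  Y(R3) = 0.01142+0.000j S between n6,n3
  Y(R4) = 0.1020+0.000j S between n4,n0
  Y(R5) = 0.1667+0.000j S between n5,n2
  Y(R6) = 0.0003891+0.000j S between n6,n2
  Y(R7) = 0.01553+0.000j S between n2,n3
  I3: injects 0.0105 A into n0 (from n5)
  Y(R8) = 0.0005263+0.000j S between n5,n4
  Y(C2) = 0.000+0.02708j S between n2,n5
  Y(R9) = 0.0002625+0.000j S between n2,n5
  Y(R10) = 0.005618+0.000j S between n4,n5
  Y(R11) = 0.2179+0.000j S between n4,n5
  V1: constraint V(n0)−V(n2) = 8.4
Assemble and solve the 7×7 MNA system:
  V(n1)=-12.14-18.03j  V(n2)=-8.400+0.000j  V(n3)=-12.43+3.079j  V(n4)=-12.06-0.1085j  V(n5)=-9.779+0.03336j  V(n6)=-12.82+3.372j
  i(V1)=0.2954-0.01735j

1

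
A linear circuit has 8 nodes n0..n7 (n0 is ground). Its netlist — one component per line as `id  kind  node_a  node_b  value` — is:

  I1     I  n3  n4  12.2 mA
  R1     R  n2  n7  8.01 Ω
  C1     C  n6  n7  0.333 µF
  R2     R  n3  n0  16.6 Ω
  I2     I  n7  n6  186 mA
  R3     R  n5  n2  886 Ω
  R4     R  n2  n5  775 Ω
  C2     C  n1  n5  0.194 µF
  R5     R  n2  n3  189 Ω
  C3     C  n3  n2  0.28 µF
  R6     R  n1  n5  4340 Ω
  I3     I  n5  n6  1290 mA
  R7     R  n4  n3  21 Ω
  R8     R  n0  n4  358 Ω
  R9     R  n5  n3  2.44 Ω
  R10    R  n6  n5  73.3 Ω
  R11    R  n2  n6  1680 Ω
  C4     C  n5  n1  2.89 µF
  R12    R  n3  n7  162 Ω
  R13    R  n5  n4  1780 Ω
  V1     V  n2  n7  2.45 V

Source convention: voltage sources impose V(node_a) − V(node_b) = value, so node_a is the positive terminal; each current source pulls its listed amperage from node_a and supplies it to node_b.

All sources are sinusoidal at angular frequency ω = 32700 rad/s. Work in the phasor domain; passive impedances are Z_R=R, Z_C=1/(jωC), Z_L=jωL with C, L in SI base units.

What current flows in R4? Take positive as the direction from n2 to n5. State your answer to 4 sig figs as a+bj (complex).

0.04058+0.01532j A

Apply KCL at each of the 7 non-ground nodes and solve the resulting linear system.
Node n1: branches {C2, R6, C4} → V_1 = -0.5927-0.9922j
Node n2: branches {R1, R3, R4, R5, C3, R11, V1} → V_2 = 30.86+10.88j
Node n3: branches {I1, R2, R5, C3, R7, R9, R12} → V_3 = -0.01035+0.0004860j
Node n4: branches {I1, R7, R8, R13} → V_4 = 0.2231-0.01048j
Node n5: branches {R3, R4, C2, R6, I3, R9, R10, C4, R13} → V_5 = -0.5927-0.9922j
Node n6: branches {C1, I2, I3, R10, R11} → V_6 = 70.86-32.96j
Node n7: branches {R1, C1, I2, R12, V1} → V_7 = 28.41+10.88j
Source currents: i(V1)=-0.4218-0.3951j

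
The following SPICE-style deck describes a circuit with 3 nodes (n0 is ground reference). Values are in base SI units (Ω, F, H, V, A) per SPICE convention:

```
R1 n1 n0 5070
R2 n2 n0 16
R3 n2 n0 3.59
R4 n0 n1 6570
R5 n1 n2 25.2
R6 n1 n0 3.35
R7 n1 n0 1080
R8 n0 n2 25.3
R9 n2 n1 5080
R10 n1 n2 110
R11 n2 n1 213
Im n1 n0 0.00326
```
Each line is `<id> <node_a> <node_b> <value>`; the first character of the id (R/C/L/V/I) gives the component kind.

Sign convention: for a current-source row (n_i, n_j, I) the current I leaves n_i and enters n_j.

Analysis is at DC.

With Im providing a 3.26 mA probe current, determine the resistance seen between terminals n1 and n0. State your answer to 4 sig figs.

MNA unknowns: 2 node voltages V₁..V_2
R1: Y=0.0001972 on G[1,0]
R2: Y=0.06250 on G[2,0]
R3: Y=0.2786 on G[2,0]
R4: Y=0.0001522 on G[0,1]
R5: Y=0.03968 on G[1,2]
R6: Y=0.2985 on G[1,0]
R7: Y=0.0009259 on G[1,0]
R8: Y=0.03953 on G[0,2]
R9: Y=0.0001969 on G[2,1]
R10: Y=0.009091 on G[1,2]
R11: Y=0.004695 on G[2,1]
Im: z[1]−=0.00326, z[0]+=0.00326
solve → V1=-0.009400, V2=-0.001162

R_eq = 2.883 Ω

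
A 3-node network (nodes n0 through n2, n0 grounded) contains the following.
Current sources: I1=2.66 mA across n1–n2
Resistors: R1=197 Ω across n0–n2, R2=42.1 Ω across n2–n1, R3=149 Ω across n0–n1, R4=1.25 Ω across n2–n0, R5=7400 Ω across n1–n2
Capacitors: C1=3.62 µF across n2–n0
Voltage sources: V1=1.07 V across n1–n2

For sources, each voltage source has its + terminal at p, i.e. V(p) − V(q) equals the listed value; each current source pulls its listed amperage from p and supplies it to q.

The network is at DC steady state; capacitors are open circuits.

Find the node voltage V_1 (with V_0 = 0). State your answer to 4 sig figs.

1.061 V

MNA unknowns: 2 node voltages V₁..V_2 plus 1 source current (V1)
I1: z[1]−=0.00266, z[2]+=0.00266
R1: Y=0.005076 on G[0,2]
R2: Y=0.02375 on G[2,1]
C1: Y=0.000 on G[2,0]
R3: Y=0.006711 on G[0,1]
R4: Y=0.8000 on G[2,0]
R5: Y=0.0001351 on G[1,2]
V1: row V1−V2=1.07, i_V1 at 1,2
solve → V1=1.061, V2=-0.008846
aux → i_V1=-0.03534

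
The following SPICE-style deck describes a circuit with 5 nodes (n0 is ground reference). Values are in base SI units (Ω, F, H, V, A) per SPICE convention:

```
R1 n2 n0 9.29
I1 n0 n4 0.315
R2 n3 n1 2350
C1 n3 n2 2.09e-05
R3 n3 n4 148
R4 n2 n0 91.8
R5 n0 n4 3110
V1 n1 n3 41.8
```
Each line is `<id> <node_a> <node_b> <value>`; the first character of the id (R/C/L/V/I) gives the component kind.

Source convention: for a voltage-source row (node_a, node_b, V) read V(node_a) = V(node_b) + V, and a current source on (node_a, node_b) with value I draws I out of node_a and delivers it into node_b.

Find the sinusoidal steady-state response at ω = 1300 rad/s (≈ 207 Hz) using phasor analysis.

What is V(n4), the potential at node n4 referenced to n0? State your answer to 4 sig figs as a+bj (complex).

47.04-10.51j V

MNA unknowns: 4 node voltages V₁..V_4 plus 1 source current (V1)
R1: Y=0.1076+0.000j on G[2,0]
I1: z[0]−=0.315, z[4]+=0.315
R2: Y=0.0004255+0.000j on G[3,1]
C1: Y=0.000+0.02717j on G[3,2]
R3: Y=0.006757+0.000j on G[3,4]
R4: Y=0.01089+0.000j on G[2,0]
R5: Y=0.0003215+0.000j on G[0,4]
V1: row V1−V3=41.8, i_V1 at 1,3
solve → V1=44.45-11.01j, V2=2.530+0.02851j, V3=2.654-11.01j, V4=47.04-10.51j
aux → i_V1=-0.01779+0.000j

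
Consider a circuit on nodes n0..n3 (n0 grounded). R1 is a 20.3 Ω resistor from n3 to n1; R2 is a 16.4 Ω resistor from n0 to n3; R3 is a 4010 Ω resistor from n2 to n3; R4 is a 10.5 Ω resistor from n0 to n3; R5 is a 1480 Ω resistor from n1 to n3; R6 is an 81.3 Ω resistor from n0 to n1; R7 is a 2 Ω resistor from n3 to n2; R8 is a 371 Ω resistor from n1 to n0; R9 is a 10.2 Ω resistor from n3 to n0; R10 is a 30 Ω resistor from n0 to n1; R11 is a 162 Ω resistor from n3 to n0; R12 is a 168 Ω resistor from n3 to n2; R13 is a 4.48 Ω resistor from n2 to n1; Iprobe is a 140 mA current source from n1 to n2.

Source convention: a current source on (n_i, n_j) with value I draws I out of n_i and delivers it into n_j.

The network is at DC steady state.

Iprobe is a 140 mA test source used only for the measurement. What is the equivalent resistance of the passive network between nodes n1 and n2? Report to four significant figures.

Element admittances at DC:
  Y(R1) = 0.04926 S between n3,n1
  Y(R2) = 0.06098 S between n0,n3
  Y(R3) = 0.0002494 S between n2,n3
  Y(R4) = 0.09524 S between n0,n3
  Y(R5) = 0.0006757 S between n1,n3
  Y(R6) = 0.01230 S between n0,n1
  Y(R7) = 0.5000 S between n3,n2
  Y(R8) = 0.002695 S between n1,n0
  Y(R9) = 0.09804 S between n3,n0
  Y(R10) = 0.03333 S between n0,n1
  Y(R11) = 0.006173 S between n3,n0
  Y(R12) = 0.005952 S between n3,n2
  Y(R13) = 0.2232 S between n2,n1
  Iprobe: injects 0.14 A into n2 (from n1)
Assemble and solve the 3×3 MNA system:
  V(n1)=-0.3337  V(n2)=0.1328  V(n3)=0.06192

R_eq = 3.332 Ω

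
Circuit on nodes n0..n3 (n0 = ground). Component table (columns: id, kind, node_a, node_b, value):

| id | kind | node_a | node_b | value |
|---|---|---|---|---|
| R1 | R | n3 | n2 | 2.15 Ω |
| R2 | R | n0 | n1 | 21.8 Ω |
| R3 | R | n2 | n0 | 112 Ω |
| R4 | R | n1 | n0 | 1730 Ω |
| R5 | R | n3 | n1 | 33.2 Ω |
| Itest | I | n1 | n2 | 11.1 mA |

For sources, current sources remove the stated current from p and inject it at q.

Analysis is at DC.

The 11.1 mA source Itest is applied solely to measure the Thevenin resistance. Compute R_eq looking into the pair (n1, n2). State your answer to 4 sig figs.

R_eq = 27.95 Ω

Element admittances at DC:
  Y(R1) = 0.4651 S between n3,n2
  Y(R2) = 0.04587 S between n0,n1
  Y(R3) = 0.008929 S between n2,n0
  Y(R4) = 0.0005780 S between n1,n0
  Y(R5) = 0.03012 S between n3,n1
  Itest: injects 0.0111 A into n2 (from n1)
Assemble and solve the 3×3 MNA system:
  V(n1)=-0.05002  V(n2)=0.2602  V(n3)=0.2414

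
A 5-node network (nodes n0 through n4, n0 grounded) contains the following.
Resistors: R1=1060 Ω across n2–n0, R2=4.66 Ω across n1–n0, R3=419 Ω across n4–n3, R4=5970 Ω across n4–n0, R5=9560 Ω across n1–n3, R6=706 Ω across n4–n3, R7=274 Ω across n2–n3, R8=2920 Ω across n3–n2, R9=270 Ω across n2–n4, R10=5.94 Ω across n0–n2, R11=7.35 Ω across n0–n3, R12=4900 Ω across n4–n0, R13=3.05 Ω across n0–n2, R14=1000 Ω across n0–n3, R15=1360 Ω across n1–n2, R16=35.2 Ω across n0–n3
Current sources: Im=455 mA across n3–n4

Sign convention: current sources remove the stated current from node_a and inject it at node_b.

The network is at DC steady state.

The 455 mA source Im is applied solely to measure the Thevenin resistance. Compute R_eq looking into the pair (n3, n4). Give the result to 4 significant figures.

R_eq = 128.9 Ω

Element admittances at DC:
  Y(R1) = 0.0009434 S between n2,n0
  Y(R2) = 0.2146 S between n1,n0
  Y(R3) = 0.002387 S between n4,n3
  Y(R4) = 0.0001675 S between n4,n0
  Y(R5) = 0.0001046 S between n1,n3
  Y(R6) = 0.001416 S between n4,n3
  Y(R7) = 0.003650 S between n2,n3
  Y(R8) = 0.0003425 S between n3,n2
  Y(R9) = 0.003704 S between n2,n4
  Y(R10) = 0.1684 S between n0,n2
  Y(R11) = 0.1361 S between n0,n3
  Y(R12) = 0.0002041 S between n4,n0
  Y(R13) = 0.3279 S between n0,n2
  Y(R14) = 0.001000 S between n0,n3
  Y(R15) = 0.0007353 S between n1,n2
  Y(R16) = 0.02841 S between n0,n3
  Im: injects 0.455 A into n4 (from n3)
Assemble and solve the 4×4 MNA system:
  V(n1)=0.0007362  V(n2)=0.4089  V(n3)=-1.358  V(n4)=57.29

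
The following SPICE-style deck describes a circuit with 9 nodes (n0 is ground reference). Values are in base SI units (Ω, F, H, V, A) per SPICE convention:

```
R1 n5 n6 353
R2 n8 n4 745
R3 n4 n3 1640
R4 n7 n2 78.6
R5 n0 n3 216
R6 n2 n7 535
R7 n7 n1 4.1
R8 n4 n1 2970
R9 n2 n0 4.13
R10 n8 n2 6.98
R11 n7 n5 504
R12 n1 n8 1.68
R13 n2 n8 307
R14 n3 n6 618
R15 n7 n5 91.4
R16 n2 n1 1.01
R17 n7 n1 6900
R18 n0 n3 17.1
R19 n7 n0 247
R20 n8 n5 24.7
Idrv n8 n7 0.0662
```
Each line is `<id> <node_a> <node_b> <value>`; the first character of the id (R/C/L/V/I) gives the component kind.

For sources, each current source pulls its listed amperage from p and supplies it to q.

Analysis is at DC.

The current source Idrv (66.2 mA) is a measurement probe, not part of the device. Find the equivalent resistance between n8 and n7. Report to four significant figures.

R_eq = 4.920 Ω

Element admittances at DC:
  Y(R1) = 0.002833 S between n5,n6
  Y(R2) = 0.001342 S between n8,n4
  Y(R3) = 0.0006098 S between n4,n3
  Y(R4) = 0.01272 S between n7,n2
  Y(R5) = 0.004630 S between n0,n3
  Y(R6) = 0.001869 S between n2,n7
  Y(R7) = 0.2439 S between n7,n1
  Y(R8) = 0.0003367 S between n4,n1
  Y(R9) = 0.2421 S between n2,n0
  Y(R10) = 0.1433 S between n8,n2
  Y(R11) = 0.001984 S between n7,n5
  Y(R12) = 0.5952 S between n1,n8
  Y(R13) = 0.003257 S between n2,n8
  Y(R14) = 0.001618 S between n3,n6
  Y(R15) = 0.01094 S between n7,n5
  Y(R16) = 0.9901 S between n2,n1
  Y(R17) = 0.0001449 S between n7,n1
  Y(R18) = 0.05848 S between n0,n3
  Y(R19) = 0.004049 S between n7,n0
  Y(R20) = 0.04049 S between n8,n5
  Idrv: injects 0.0662 A into n7 (from n8)
Assemble and solve the 8×8 MNA system:
  V(n1)=0.003202  V(n2)=-0.003921  V(n3)=-0.0005224  V(n4)=-0.04839  V(n5)=-0.004194  V(n6)=-0.002859  V(n7)=0.2426  V(n8)=-0.08308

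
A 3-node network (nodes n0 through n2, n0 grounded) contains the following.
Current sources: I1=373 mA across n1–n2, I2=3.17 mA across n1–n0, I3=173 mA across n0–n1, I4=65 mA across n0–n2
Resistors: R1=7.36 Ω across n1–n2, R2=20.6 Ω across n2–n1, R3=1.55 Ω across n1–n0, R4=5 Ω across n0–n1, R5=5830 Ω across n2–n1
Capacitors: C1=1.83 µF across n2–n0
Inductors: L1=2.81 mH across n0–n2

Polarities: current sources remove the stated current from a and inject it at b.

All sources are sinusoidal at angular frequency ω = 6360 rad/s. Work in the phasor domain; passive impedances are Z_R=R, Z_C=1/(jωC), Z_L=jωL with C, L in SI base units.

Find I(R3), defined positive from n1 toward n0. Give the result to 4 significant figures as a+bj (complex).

Element admittances at ω=6360 rad/s:
  I1: injects 0.373 A into n2 (from n1)
  Y(R1) = 0.1359+0.000j S between n1,n2
  Y(R2) = 0.04854+0.000j S between n2,n1
  Y(C1) = 0.000+0.01164j S between n2,n0
  Y(R3) = 0.6452+0.000j S between n1,n0
  Y(R4) = 0.2000+0.000j S between n0,n1
  Y(L1) = 0.000-0.05595j S between n0,n2
  I2: injects 0.00317 A into n0 (from n1)
  Y(R5) = 0.0001715+0.000j S between n2,n1
  I3: injects 0.173 A into n1 (from n0)
  I4: injects 0.065 A into n2 (from n0)
Assemble and solve the 2×2 MNA system:
  V(n1)=0.2404+0.1280j  V(n2)=2.442+0.7143j

0.1551+0.08260j A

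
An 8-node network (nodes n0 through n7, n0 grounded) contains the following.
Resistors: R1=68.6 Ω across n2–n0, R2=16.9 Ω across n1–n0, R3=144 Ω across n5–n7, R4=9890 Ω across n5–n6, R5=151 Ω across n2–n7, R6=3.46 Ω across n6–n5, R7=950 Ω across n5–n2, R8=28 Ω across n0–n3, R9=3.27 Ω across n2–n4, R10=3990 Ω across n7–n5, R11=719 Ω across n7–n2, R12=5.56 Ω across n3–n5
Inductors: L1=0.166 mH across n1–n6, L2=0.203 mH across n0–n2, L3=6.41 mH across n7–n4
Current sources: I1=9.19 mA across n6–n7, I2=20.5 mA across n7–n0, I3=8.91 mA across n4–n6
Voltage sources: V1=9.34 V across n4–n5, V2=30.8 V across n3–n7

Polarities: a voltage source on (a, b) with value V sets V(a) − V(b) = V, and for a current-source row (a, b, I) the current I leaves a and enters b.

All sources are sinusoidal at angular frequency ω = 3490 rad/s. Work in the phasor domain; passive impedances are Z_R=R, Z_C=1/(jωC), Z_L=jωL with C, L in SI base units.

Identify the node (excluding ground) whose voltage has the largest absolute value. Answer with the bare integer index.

Element admittances at ω=3490 rad/s:
  Y(R1) = 0.01458+0.000j S between n2,n0
  Y(L1) = 0.000-1.726j S between n1,n6
  Y(R2) = 0.05917+0.000j S between n1,n0
  Y(R3) = 0.006944+0.000j S between n5,n7
  I1: injects 0.00919 A into n7 (from n6)
  Y(R4) = 0.0001011+0.000j S between n5,n6
  Y(R5) = 0.006623+0.000j S between n2,n7
  Y(R6) = 0.2890+0.000j S between n6,n5
  I2: injects 0.0205 A into n0 (from n7)
  Y(R7) = 0.001053+0.000j S between n5,n2
  Y(L2) = 0.000-1.411j S between n0,n2
  I3: injects 0.00891 A into n6 (from n4)
  Y(R8) = 0.03571+0.000j S between n0,n3
  Y(R9) = 0.3058+0.000j S between n2,n4
  Y(R10) = 0.0002506+0.000j S between n7,n5
  Y(R11) = 0.001391+0.000j S between n7,n2
  Y(R12) = 0.1799+0.000j S between n3,n5
  Y(L3) = 0.000-0.04470j S between n7,n4
  V1: constraint V(n4)−V(n5) = 9.34
  V2: constraint V(n3)−V(n7) = 30.8
Assemble and solve the 9×9 MNA system:
  V(n1)=-5.936+0.9825j  V(n2)=-0.1091+0.2983j  V(n3)=-2.482-6.060j  V(n4)=2.156+0.9801j  V(n5)=-7.184+0.9801j  V(n6)=-5.970+0.7790j  V(n7)=-33.28-6.060j
  i(V1)=-1.016+1.376j  i(V2)=-0.7570+1.483j

7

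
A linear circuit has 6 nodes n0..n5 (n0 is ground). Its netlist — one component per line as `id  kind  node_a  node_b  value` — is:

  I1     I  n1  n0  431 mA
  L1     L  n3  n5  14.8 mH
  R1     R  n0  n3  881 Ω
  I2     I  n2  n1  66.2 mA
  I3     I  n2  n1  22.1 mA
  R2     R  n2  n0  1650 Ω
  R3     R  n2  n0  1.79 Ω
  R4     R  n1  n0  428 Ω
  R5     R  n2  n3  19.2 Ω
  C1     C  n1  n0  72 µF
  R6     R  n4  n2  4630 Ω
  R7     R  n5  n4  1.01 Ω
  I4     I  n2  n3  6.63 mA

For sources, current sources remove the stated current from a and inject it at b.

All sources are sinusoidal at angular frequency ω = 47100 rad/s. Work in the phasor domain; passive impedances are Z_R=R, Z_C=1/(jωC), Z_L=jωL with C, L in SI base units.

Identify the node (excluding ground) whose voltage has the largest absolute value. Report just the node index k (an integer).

Apply KCL at each of the 5 non-ground nodes and solve the resulting linear system.
Node n1: branches {I1, I2, I3, R4, C1} → V_1 = -6.962e-05+0.1011j
Node n2: branches {I2, I3, R2, R3, R5, R6, I4} → V_2 = -0.1578-1.536e-07j
Node n3: branches {L1, R1, R5, I4} → V_3 = -0.03038+7.566e-05j
Node n4: branches {R6, R7} → V_4 = -0.03322-0.01868j
Node n5: branches {L1, R7} → V_5 = -0.03320-0.01868j

2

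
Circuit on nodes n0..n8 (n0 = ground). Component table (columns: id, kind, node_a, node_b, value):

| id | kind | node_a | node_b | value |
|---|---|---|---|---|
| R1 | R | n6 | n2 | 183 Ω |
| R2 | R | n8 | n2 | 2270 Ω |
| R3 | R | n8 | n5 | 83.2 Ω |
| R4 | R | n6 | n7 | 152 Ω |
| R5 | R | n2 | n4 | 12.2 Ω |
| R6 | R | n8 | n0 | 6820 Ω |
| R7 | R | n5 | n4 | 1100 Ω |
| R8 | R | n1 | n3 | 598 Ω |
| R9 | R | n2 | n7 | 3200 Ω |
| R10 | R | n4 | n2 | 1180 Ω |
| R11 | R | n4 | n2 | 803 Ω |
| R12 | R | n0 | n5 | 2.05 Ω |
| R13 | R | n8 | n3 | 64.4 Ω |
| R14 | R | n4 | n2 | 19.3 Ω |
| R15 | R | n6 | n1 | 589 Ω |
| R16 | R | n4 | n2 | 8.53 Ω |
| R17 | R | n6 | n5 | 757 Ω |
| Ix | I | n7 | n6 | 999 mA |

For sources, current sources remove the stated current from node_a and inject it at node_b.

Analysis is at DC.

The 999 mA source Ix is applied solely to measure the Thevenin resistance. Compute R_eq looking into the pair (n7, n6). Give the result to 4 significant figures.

Element admittances at DC:
  Y(R1) = 0.005464 S between n6,n2
  Y(R2) = 0.0004405 S between n8,n2
  Y(R3) = 0.01202 S between n8,n5
  Y(R4) = 0.006579 S between n6,n7
  Y(R5) = 0.08197 S between n2,n4
  Y(R6) = 0.0001466 S between n8,n0
  Y(R7) = 0.0009091 S between n5,n4
  Y(R8) = 0.001672 S between n1,n3
  Y(R9) = 0.0003125 S between n2,n7
  Y(R10) = 0.0008475 S between n4,n2
  Y(R11) = 0.001245 S between n4,n2
  Y(R12) = 0.4878 S between n0,n5
  Y(R13) = 0.01553 S between n8,n3
  Y(R14) = 0.05181 S between n4,n2
  Y(R15) = 0.001698 S between n6,n1
  Y(R16) = 0.1172 S between n4,n2
  Y(R17) = 0.001321 S between n6,n5
  Ix: injects 0.999 A into n6 (from n7)
Assemble and solve the 8×8 MNA system:
  V(n1)=1.428  V(n2)=-4.199  V(n3)=0.1585  V(n4)=-4.184  V(n5)=-6.528e-06  V(n6)=2.679  V(n7)=-142.6  V(n8)=0.02172

R_eq = 145.4 Ω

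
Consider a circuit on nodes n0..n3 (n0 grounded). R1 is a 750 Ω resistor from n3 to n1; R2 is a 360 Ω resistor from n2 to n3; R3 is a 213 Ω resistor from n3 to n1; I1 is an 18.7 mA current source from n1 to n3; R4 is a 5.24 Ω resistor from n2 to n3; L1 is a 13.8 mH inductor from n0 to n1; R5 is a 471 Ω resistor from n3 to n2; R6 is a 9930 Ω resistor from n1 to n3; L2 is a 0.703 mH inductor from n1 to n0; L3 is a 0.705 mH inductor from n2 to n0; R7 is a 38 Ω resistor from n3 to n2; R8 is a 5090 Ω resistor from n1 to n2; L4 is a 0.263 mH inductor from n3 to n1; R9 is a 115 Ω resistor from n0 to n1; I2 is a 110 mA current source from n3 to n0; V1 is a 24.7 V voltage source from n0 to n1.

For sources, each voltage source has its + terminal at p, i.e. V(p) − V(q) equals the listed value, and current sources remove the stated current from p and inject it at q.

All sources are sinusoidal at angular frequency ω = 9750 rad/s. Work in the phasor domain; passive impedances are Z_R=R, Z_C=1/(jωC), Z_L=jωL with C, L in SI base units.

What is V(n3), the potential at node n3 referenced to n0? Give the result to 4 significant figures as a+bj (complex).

-19.24+2.351j V

Apply KCL at each of the 3 non-ground nodes and solve the resulting linear system.
Node n1: branches {R1, R3, I1, L1, R6, L2, R8, L4, R9, V1} → V_1 = -24.70+0.000j
Node n2: branches {R2, R4, R5, L3, R7, R8} → V_2 = -14.55-7.174j
Node n3: branches {R1, R2, R3, I1, R4, R5, R6, R7, L4, I2} → V_3 = -19.24+2.351j
Source currents: i(V1)=-1.148+5.904j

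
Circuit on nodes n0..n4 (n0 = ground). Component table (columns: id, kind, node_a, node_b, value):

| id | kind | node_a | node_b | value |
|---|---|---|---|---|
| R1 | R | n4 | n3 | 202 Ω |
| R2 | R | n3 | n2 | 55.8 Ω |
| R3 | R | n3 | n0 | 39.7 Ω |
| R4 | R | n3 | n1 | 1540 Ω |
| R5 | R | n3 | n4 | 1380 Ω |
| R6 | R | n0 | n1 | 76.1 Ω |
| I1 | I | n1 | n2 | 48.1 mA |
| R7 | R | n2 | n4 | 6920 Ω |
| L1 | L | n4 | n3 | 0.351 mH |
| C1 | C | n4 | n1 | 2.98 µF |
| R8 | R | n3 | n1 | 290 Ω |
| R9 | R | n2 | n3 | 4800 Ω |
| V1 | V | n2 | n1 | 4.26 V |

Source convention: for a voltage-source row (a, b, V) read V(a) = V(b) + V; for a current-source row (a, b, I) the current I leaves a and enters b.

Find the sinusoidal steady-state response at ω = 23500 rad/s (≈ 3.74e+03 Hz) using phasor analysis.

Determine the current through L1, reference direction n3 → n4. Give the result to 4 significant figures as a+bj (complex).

Apply KCL at each of the 4 non-ground nodes and solve the resulting linear system.
Node n1: branches {R4, R6, I1, C1, R8, V1} → V_1 = -0.07517+0.2950j
Node n2: branches {R2, I1, R7, R9, V1} → V_2 = 4.185+0.2950j
Node n3: branches {R1, R2, R3, R4, R5, L1, R8, R9} → V_3 = 0.03921-0.1539j
Node n4: branches {R1, R5, R7, L1, C1} → V_4 = 0.1248-0.7658j
Source currents: i(V1)=-0.02764-0.008291j

0.07419+0.01038j A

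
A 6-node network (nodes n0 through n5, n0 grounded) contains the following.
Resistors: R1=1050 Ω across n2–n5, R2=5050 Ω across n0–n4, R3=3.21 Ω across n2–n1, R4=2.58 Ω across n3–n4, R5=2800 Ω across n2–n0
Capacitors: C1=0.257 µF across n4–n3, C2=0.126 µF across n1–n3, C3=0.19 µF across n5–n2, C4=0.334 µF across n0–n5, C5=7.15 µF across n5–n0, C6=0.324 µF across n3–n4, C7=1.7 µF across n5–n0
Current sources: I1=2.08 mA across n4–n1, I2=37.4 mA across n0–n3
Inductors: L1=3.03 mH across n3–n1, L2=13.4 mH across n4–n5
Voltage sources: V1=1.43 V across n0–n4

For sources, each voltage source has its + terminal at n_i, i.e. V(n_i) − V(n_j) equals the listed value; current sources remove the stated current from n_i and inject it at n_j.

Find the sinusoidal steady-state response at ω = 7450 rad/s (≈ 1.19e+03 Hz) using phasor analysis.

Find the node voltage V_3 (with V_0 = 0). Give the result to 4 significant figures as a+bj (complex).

-1.323+0.004251j V

Apply KCL at each of the 5 non-ground nodes and solve the resulting linear system.
Node n1: branches {R3, I1, C2, L1} → V_1 = -1.371+0.1006j
Node n2: branches {R1, R3, C3, R5} → V_2 = -1.365+0.1074j
Node n3: branches {C1, C2, R4, L1, C6, I2} → V_3 = -1.323+0.004251j
Node n4: branches {R2, C1, I1, R4, L2, C6, V1} → V_4 = -1.430+0.000j
Node n5: branches {R1, C3, L2, C4, C5, C7} → V_5 = 0.2084+0.02759j
Source currents: i(V1)=-0.04006+0.01430j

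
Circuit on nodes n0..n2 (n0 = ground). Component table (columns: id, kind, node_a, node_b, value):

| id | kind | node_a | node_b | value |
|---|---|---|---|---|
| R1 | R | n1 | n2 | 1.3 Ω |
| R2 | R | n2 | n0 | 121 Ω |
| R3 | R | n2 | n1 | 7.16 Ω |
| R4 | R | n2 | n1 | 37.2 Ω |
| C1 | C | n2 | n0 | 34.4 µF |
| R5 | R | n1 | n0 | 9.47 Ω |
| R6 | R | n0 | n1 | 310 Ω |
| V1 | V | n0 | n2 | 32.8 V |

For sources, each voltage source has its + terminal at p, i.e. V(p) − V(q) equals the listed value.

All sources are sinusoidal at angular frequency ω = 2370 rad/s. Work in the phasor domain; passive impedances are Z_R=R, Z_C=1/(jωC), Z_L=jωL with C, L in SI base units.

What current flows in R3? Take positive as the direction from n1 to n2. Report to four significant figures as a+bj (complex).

MNA unknowns: 2 node voltages V₁..V_2 plus 1 source current (V1)
R1: Y=0.7692+0.000j on G[1,2]
R2: Y=0.008264+0.000j on G[2,0]
R3: Y=0.1397+0.000j on G[2,1]
R4: Y=0.02688+0.000j on G[2,1]
C1: Y=0.000+0.08153j on G[2,0]
R5: Y=0.1056+0.000j on G[1,0]
R6: Y=0.003226+0.000j on G[0,1]
V1: row V0−V2=32.8, i_V1 at 0,2
solve → V1=-29.38+0.000j, V2=-32.80+0.000j
aux → i_V1=-3.469-2.674j

0.4772+0.000j A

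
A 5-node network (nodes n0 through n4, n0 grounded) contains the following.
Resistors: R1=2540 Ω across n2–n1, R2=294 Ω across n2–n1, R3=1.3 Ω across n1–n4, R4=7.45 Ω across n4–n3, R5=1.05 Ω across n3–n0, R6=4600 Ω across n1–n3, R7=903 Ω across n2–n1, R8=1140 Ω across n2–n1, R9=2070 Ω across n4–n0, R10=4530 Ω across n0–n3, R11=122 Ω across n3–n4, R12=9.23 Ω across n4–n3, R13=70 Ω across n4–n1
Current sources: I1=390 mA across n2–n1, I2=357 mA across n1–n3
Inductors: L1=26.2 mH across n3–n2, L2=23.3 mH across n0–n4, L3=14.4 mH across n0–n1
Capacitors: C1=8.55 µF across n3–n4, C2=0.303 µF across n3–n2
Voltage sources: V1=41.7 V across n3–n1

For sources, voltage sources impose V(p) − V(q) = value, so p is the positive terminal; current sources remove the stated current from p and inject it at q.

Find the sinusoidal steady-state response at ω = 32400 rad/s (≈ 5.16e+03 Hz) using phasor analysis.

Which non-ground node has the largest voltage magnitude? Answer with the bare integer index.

MNA unknowns: 4 node voltages V₁..V_4 plus 1 source current (V1)
R1: Y=0.0003937+0.000j on G[2,1]
I1: z[2]−=0.39, z[1]+=0.39
R2: Y=0.003401+0.000j on G[2,1]
R3: Y=0.7692+0.000j on G[1,4]
R4: Y=0.1342+0.000j on G[4,3]
R5: Y=0.9524+0.000j on G[3,0]
I2: z[1]−=0.357, z[3]+=0.357
R6: Y=0.0002174+0.000j on G[1,3]
L1: Y=0.000-0.001178j on G[3,2]
R7: Y=0.001107+0.000j on G[2,1]
L2: Y=0.000-0.001325j on G[0,4]
R8: Y=0.0008772+0.000j on G[2,1]
R9: Y=0.0004831+0.000j on G[4,0]
R10: Y=0.0002208+0.000j on G[0,3]
C1: Y=0.000+0.2770j on G[3,4]
L3: Y=0.000-0.002143j on G[0,1]
R11: Y=0.008197+0.000j on G[3,4]
C2: Y=0.000+0.009817j on G[3,2]
R12: Y=0.1083+0.000j on G[4,3]
R13: Y=0.01429+0.000j on G[4,1]
V1: row V3−V1=41.7, i_V1 at 3,1
solve → V1=-41.70-0.1387j, V2=-33.75+50.32j, V3=0.004531-0.1387j, V4=-29.48+7.716j
aux → i_V1=-9.661-6.357j

2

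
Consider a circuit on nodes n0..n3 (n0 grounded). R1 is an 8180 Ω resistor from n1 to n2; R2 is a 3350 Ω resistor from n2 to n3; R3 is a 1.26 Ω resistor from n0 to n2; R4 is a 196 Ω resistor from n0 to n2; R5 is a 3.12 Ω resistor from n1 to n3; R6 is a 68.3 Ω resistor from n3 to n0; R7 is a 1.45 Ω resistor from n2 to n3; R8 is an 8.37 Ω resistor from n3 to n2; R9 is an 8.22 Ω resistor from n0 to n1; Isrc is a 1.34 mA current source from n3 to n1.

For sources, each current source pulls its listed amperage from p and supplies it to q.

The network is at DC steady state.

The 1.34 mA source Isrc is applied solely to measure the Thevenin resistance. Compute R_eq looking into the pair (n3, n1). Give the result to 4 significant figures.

MNA unknowns: 3 node voltages V₁..V_3
R1: Y=0.0001222 on G[1,2]
R2: Y=0.0002985 on G[2,3]
R3: Y=0.7937 on G[0,2]
R4: Y=0.005102 on G[0,2]
R5: Y=0.3205 on G[1,3]
R6: Y=0.01464 on G[3,0]
R7: Y=0.6897 on G[2,3]
R8: Y=0.1195 on G[3,2]
R9: Y=0.1217 on G[0,1]
Isrc: z[3]−=0.00134, z[1]+=0.00134
solve → V1=0.002500, V2=-0.0003674, V3=-0.0007304

R_eq = 2.411 Ω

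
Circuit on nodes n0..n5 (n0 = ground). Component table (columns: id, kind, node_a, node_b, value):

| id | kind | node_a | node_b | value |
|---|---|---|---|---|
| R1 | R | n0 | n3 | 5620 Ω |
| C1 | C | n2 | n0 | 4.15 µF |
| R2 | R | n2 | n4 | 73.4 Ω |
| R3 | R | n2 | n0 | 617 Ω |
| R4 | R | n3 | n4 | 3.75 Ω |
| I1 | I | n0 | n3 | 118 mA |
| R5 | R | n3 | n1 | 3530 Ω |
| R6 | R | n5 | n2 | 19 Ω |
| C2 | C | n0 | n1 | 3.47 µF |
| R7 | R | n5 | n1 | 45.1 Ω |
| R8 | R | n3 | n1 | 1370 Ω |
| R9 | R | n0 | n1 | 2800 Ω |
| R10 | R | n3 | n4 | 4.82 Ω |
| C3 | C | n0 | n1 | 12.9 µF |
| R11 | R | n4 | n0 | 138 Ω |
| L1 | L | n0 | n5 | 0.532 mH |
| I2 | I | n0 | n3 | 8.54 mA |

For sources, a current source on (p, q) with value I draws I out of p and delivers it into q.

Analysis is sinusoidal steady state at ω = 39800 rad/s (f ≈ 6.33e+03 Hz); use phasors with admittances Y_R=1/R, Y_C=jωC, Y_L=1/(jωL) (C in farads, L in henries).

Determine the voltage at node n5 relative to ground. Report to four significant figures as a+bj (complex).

0.2150-0.2218j V

Apply KCL at each of the 5 non-ground nodes and solve the resulting linear system.
Node n1: branches {R5, C2, R7, R8, R9, C3} → V_1 = -0.007416-0.01698j
Node n2: branches {C1, R2, R3, R6} → V_2 = 0.1096-0.5010j
Node n3: branches {R1, R4, I1, R5, R8, R10, I2} → V_3 = 6.041-0.3095j
Node n4: branches {R2, R4, R10, R11} → V_4 = 5.790-0.3102j
Node n5: branches {R6, R7, L1} → V_5 = 0.2150-0.2218j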